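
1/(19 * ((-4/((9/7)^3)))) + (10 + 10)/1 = 520631/26068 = 19.97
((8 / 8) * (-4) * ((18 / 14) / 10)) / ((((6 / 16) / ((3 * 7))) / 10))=-288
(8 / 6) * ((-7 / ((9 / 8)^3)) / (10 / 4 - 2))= -28672 / 2187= -13.11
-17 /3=-5.67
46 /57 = 0.81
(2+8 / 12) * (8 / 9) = 64 / 27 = 2.37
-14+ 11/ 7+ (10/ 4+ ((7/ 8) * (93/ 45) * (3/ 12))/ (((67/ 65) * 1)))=-427277/ 45024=-9.49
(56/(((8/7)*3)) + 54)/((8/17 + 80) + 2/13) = 46631/53454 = 0.87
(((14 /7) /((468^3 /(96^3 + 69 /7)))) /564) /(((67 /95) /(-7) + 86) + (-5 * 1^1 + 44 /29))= 5687441285 /15314371143042816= 0.00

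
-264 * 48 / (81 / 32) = -45056 / 9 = -5006.22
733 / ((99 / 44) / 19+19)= 55708 / 1453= 38.34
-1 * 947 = -947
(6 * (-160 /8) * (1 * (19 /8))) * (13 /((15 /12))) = -2964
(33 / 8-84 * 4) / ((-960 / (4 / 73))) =177 / 9344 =0.02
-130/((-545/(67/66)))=871/3597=0.24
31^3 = 29791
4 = 4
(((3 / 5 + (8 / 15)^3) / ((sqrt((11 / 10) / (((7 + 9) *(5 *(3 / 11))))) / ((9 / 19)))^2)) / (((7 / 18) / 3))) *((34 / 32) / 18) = 2328966 / 1528835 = 1.52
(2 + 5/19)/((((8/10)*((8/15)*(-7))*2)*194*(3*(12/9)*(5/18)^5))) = -7617321/25802000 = -0.30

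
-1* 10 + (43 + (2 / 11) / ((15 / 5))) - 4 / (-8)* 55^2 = 102007 / 66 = 1545.56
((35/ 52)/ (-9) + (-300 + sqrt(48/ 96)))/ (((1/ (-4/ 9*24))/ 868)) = 975180640/ 351 - 13888*sqrt(2)/ 3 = 2771745.56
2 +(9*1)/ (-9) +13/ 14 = 27/ 14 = 1.93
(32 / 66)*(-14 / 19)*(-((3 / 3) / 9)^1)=224 / 5643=0.04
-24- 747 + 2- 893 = -1662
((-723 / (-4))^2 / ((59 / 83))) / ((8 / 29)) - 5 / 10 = 1258204927 / 7552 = 166605.53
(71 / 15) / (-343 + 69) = -71 / 4110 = -0.02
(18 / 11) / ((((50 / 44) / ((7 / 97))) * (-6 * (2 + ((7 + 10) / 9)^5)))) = -2480058 / 3729540875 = -0.00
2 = 2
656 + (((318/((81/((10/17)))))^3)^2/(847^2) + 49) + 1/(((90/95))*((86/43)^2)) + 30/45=705.93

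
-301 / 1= -301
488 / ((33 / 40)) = 19520 / 33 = 591.52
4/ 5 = 0.80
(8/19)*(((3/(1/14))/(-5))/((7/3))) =-144/95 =-1.52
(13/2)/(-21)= -13/42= -0.31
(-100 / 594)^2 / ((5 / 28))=0.16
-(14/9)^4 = -38416/6561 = -5.86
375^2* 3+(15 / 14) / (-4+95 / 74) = 197859190 / 469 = 421874.61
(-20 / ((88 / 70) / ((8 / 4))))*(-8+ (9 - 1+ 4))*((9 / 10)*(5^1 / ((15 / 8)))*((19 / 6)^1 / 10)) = -1064 / 11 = -96.73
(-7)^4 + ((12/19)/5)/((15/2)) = 1140483/475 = 2401.02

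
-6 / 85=-0.07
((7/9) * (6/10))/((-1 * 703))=-7/10545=-0.00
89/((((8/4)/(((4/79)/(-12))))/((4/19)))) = -178/4503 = -0.04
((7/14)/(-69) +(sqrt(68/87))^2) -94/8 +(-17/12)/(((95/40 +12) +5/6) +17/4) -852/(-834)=-1736530595/173187884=-10.03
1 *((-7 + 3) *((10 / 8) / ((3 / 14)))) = -70 / 3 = -23.33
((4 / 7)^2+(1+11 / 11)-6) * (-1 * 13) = 2340 / 49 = 47.76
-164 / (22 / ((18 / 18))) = -82 / 11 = -7.45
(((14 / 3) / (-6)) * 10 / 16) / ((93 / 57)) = -665 / 2232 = -0.30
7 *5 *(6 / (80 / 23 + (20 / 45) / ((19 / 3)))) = 137655 / 2326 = 59.18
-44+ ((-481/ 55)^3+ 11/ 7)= -828405862/ 1164625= -711.31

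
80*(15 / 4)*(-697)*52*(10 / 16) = -6795750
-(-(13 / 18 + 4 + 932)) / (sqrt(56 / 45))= 16861*sqrt(70) / 168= 839.70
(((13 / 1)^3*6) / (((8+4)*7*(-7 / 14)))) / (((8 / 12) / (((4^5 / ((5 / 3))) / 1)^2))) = -31100239872 / 175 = -177715656.41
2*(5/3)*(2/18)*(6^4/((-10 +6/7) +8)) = -420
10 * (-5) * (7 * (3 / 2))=-525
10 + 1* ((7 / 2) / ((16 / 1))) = 327 / 32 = 10.22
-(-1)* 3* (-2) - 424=-430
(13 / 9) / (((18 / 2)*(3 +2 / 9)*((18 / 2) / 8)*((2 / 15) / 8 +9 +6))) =2080 / 705483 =0.00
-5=-5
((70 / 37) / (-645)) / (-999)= 14 / 4768227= 0.00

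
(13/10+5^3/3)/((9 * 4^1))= 1289/1080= 1.19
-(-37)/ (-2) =-37/ 2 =-18.50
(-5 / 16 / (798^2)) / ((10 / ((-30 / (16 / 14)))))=5 / 3881472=0.00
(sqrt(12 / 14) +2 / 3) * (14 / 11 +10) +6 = 124 * sqrt(42) / 77 +446 / 33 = 23.95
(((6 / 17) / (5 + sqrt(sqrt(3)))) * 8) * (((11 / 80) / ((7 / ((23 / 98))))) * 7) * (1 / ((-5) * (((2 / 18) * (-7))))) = -6831 * 3^(1 / 4) / 7253764 - 6831 * 3^(3 / 4) / 181344100 + 6831 * sqrt(3) / 36268820 + 34155 / 7253764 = 0.00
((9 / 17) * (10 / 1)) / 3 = 1.76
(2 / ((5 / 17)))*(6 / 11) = 3.71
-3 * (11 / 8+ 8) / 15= -15 / 8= -1.88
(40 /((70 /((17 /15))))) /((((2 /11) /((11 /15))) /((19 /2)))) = 39083 /1575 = 24.81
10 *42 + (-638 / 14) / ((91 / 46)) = 252866 / 637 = 396.96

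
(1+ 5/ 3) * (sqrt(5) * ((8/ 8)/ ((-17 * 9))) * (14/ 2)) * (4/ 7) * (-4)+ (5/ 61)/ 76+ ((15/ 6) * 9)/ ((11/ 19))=128 * sqrt(5)/ 459+ 1981945/ 50996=39.49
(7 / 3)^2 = 49 / 9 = 5.44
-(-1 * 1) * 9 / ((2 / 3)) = 27 / 2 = 13.50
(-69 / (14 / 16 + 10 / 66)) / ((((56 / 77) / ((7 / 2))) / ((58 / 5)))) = -5084541 / 1355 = -3752.43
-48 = -48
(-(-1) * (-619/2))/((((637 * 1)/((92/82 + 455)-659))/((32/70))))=41190736/914095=45.06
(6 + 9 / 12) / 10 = 27 / 40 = 0.68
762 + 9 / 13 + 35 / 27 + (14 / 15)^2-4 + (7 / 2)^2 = 27136151 / 35100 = 773.11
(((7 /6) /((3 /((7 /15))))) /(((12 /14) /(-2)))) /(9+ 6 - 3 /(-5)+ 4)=-7 /324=-0.02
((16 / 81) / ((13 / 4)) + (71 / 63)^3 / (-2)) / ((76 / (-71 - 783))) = 259720127 / 35292348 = 7.36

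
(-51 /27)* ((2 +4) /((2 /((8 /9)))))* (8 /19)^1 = -1088 /513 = -2.12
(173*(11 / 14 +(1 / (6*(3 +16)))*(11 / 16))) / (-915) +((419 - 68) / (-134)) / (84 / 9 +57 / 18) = -1405994039 / 3913711200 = -0.36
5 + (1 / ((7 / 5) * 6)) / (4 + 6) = 5.01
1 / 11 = 0.09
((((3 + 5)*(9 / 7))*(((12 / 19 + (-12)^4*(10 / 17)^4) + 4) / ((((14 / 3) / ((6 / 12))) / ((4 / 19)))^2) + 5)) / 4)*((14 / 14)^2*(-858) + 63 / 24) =-1547399687491467 / 112282625644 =-13781.29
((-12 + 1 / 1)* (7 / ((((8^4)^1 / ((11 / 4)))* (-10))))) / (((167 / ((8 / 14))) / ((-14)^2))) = 5929 / 1710080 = 0.00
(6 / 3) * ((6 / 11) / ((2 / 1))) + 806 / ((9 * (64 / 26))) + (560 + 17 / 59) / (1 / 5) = 265262527 / 93456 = 2838.37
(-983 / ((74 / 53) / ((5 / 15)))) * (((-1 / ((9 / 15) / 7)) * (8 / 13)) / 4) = 1823465 / 4329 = 421.22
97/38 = 2.55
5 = 5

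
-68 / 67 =-1.01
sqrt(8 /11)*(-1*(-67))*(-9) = -1206*sqrt(22) /11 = -514.24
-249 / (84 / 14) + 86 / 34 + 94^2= 299099 / 34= 8797.03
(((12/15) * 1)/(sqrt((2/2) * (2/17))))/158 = sqrt(34)/395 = 0.01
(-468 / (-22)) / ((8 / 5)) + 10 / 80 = 1181 / 88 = 13.42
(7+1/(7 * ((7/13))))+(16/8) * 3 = 650/49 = 13.27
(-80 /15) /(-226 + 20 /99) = 264 /11177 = 0.02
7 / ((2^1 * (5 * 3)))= 7 / 30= 0.23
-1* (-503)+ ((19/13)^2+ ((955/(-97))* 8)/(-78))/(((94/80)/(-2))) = 1150263859/2311413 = 497.65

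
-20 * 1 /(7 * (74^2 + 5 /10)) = -40 /76671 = -0.00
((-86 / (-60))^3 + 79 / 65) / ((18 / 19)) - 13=-54390371 / 6318000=-8.61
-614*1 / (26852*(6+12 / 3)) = -307 / 134260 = -0.00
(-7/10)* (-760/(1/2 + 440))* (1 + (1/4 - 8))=-7182/881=-8.15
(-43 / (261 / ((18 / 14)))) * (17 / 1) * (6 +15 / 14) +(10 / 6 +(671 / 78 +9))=-114438 / 18473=-6.19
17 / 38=0.45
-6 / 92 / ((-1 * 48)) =1 / 736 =0.00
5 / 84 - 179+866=57713 / 84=687.06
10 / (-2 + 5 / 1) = 10 / 3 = 3.33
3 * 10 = 30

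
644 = 644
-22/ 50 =-11/ 25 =-0.44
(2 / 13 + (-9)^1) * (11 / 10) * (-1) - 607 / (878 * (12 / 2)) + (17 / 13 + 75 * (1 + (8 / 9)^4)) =6627290743 / 49924836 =132.75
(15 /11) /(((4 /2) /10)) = 75 /11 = 6.82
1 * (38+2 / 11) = 420 / 11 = 38.18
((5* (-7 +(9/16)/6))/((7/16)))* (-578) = 319345/7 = 45620.71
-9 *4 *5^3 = -4500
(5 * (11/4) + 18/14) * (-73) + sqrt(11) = -30733/28 + sqrt(11) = -1094.29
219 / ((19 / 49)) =564.79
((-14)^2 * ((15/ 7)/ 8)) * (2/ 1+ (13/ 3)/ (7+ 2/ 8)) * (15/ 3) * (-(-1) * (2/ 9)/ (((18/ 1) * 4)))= 19775/ 9396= 2.10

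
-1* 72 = -72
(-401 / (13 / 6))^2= 34253.47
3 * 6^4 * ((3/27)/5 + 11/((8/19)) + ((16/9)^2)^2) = 18967034/135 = 140496.55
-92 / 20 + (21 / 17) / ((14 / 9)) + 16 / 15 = -1397 / 510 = -2.74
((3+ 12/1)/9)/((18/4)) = 10/27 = 0.37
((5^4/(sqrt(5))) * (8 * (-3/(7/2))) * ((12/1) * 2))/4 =-36000 * sqrt(5)/7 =-11499.78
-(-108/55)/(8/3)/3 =0.25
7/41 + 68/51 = 185/123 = 1.50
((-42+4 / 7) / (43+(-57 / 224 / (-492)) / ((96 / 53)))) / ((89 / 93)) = -2717540352 / 2699320427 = -1.01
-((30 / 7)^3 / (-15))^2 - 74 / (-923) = -2981813974 / 108590027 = -27.46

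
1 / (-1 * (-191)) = 1 / 191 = 0.01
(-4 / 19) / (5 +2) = -4 / 133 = -0.03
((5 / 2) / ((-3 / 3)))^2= 25 / 4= 6.25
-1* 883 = -883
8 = 8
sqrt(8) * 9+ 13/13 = 1+ 18 * sqrt(2) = 26.46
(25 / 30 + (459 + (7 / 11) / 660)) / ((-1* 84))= -370933 / 67760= -5.47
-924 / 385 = -12 / 5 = -2.40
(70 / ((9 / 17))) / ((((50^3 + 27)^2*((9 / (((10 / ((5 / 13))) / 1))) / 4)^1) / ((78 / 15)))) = 91936 / 180881687007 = 0.00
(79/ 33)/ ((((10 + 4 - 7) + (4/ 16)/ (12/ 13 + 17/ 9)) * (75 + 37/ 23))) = 0.00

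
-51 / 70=-0.73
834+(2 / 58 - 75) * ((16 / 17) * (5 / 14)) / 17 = 48841318 / 58667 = 832.52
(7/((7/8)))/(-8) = -1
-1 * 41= -41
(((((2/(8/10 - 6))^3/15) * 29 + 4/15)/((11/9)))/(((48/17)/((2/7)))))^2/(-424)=-7703748441/19414553340582400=-0.00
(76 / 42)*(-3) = -38 / 7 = -5.43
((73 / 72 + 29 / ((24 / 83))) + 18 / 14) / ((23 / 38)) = 491207 / 2898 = 169.50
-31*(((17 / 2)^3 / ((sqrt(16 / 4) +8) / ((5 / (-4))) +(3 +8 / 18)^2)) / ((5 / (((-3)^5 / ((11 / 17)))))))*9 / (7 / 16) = 7612303.76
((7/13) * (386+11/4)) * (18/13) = 97965/338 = 289.84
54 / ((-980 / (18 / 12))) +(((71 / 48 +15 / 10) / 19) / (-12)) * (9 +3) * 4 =-9913 / 13965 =-0.71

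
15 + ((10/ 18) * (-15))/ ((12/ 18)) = 5/ 2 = 2.50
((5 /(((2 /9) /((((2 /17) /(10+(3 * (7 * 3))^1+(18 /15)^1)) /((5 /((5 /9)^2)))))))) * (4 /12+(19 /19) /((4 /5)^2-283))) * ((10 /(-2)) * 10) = -4850000 /133563339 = -0.04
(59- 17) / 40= 21 / 20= 1.05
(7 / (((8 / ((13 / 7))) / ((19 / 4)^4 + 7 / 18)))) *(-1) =-15259205 / 18432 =-827.86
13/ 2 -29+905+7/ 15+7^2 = 27959/ 30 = 931.97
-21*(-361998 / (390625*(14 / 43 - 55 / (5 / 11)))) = -326884194 / 2026953125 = -0.16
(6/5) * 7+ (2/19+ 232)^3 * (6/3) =857661498078/34295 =25008353.93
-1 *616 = -616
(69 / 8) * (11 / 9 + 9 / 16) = 5911 / 384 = 15.39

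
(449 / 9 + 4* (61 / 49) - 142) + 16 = -31369 / 441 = -71.13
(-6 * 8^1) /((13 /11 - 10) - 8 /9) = 4752 /961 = 4.94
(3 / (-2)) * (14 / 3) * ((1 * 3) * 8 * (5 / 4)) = -210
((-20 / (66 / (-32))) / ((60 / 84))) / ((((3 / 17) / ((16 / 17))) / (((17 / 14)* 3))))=8704 / 33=263.76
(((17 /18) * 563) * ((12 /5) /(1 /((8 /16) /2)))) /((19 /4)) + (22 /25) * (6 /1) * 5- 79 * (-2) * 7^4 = 108143696 /285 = 379451.56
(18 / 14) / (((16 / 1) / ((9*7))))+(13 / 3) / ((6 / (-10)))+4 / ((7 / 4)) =127 / 1008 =0.13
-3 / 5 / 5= -3 / 25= -0.12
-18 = -18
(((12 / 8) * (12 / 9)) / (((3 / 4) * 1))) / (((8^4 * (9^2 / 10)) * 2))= 5 / 124416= 0.00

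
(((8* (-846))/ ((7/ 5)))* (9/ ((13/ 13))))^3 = -28250009058816000/ 343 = -82361542445527.70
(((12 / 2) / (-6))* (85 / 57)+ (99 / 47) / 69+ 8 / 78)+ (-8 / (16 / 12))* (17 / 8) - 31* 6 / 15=-26.51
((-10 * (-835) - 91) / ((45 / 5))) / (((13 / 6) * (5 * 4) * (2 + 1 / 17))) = 46801 / 4550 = 10.29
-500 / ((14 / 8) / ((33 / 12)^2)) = -15125 / 7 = -2160.71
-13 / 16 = -0.81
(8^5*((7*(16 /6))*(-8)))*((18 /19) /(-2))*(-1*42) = -1849688064 /19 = -97352003.37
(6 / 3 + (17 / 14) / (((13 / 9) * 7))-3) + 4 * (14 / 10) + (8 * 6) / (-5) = -6217 / 1274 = -4.88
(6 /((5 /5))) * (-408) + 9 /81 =-22031 /9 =-2447.89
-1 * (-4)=4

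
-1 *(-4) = 4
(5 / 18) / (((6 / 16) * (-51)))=-20 / 1377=-0.01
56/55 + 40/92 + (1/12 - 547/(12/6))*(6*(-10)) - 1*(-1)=20755428/1265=16407.45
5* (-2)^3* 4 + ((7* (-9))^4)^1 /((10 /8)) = 63011044 /5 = 12602208.80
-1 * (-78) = 78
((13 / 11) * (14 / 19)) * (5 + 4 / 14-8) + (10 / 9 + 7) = 569 / 99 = 5.75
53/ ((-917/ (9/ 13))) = -477/ 11921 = -0.04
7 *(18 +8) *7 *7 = 8918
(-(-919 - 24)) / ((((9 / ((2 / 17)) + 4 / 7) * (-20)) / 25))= -33005 / 2158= -15.29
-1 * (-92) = 92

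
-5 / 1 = -5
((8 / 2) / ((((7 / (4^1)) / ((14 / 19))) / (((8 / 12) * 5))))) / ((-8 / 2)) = -80 / 57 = -1.40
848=848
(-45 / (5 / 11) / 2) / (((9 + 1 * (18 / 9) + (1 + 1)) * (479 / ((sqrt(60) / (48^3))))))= -11 * sqrt(15) / 76517376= -0.00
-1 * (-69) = 69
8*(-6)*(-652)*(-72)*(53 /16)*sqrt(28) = -14928192*sqrt(7) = -39496283.56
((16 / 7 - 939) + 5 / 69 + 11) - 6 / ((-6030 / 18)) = -149770577 / 161805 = -925.62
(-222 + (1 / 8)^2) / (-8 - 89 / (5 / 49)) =0.25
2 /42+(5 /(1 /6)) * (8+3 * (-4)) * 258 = -650159 /21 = -30959.95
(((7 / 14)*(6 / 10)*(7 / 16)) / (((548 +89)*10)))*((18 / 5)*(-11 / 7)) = -297 / 2548000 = -0.00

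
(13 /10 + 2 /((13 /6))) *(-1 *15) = -867 /26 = -33.35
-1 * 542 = -542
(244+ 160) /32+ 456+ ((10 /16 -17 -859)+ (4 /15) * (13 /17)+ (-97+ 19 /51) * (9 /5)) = -118417 /204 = -580.48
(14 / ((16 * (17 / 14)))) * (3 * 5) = 735 / 68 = 10.81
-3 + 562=559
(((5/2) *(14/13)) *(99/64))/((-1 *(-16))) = 0.26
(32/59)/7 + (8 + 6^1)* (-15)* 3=-260158/413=-629.92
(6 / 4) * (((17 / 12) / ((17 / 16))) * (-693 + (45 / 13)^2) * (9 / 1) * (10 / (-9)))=2301840 / 169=13620.36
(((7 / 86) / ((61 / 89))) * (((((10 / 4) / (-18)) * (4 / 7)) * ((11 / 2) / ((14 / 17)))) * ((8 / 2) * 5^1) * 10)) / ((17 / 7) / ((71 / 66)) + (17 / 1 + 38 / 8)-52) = 53711500 / 119427813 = 0.45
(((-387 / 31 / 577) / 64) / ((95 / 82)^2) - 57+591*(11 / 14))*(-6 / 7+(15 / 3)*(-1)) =-301968515765211 / 126561257200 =-2385.95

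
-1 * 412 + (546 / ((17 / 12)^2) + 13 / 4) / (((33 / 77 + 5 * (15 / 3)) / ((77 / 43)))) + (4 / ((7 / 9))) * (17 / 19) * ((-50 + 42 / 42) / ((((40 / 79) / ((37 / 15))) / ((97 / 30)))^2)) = -10654709007189011077 / 189126513000000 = -56336.41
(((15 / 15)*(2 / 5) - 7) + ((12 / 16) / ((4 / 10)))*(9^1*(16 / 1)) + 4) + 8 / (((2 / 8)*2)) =1417 / 5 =283.40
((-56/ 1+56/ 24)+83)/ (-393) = -88/ 1179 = -0.07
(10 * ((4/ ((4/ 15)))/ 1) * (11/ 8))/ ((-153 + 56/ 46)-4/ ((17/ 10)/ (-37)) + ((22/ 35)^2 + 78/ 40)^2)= -1936256437500/ 555992225329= -3.48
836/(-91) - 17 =-2383/91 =-26.19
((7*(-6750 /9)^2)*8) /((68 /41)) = 322875000 /17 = 18992647.06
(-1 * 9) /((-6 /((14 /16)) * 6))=7 /32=0.22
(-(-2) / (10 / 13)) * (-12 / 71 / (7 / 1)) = -156 / 2485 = -0.06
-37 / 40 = -0.92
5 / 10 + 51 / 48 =25 / 16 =1.56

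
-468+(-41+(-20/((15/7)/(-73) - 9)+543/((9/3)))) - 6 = -765428/2307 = -331.79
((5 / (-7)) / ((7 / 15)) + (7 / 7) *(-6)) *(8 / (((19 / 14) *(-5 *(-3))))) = -1968 / 665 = -2.96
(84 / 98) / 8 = 3 / 28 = 0.11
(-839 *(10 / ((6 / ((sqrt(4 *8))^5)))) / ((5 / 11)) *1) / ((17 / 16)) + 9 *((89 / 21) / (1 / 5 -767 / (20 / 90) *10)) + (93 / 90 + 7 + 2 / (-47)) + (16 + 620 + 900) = 657471480034 / 425826345 -604831744 *sqrt(2) / 51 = -16770245.33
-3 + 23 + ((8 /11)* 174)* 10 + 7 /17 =240457 /187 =1285.87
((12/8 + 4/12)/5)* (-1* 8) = -44/15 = -2.93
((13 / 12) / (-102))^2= 0.00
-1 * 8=-8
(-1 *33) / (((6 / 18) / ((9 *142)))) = -126522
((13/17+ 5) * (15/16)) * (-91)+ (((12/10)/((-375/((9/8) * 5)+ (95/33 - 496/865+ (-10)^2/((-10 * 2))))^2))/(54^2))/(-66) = -10618866539905640585/21591774679275792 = -491.80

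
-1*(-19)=19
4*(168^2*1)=112896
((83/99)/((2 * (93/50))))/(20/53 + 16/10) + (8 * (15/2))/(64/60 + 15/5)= 4375563575/294292548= 14.87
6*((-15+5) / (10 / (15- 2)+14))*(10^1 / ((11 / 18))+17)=-23855 / 176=-135.54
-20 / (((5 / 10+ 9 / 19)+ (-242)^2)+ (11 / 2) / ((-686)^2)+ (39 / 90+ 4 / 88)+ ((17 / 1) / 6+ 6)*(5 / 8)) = -118025476800 / 345643352619599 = -0.00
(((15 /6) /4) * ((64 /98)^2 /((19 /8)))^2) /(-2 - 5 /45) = -377487360 /39540770059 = -0.01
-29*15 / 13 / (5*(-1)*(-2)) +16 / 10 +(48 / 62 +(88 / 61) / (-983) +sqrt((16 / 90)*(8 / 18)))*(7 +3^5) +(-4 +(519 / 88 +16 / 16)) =200*sqrt(10) / 9 +2066273384711 / 10632639160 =264.61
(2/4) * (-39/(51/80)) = -520/17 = -30.59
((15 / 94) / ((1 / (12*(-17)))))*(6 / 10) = -918 / 47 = -19.53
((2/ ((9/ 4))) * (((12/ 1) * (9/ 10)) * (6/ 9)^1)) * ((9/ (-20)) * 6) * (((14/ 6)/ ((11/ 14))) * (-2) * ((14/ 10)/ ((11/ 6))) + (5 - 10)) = 2492208/ 15125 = 164.77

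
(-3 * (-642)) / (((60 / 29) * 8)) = 9309 / 80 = 116.36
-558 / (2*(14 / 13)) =-3627 / 14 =-259.07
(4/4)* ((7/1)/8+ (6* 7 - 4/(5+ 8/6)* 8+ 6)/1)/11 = 6661/1672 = 3.98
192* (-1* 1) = -192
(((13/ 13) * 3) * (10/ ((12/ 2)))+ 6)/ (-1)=-11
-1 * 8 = -8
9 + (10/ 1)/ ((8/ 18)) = 63/ 2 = 31.50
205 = 205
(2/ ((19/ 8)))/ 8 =2/ 19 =0.11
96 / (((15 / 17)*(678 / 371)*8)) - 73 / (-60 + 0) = 11741 / 1356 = 8.66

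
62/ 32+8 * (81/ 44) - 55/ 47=128171/ 8272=15.49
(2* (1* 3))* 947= 5682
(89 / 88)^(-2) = 0.98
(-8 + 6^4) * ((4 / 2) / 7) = 368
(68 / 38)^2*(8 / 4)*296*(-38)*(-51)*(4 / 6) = 46535936 / 19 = 2449259.79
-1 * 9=-9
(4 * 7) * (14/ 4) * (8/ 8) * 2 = 196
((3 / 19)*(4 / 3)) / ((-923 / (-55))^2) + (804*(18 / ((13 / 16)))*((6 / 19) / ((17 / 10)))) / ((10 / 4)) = 364183338884 / 275173067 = 1323.47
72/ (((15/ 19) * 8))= 57/ 5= 11.40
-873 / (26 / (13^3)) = -147537 / 2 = -73768.50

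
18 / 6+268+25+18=314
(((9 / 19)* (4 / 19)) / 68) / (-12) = -0.00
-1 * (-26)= 26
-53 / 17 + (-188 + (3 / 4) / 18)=-77959 / 408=-191.08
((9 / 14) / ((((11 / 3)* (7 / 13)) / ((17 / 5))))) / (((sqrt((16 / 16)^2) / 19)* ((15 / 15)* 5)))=113373 / 26950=4.21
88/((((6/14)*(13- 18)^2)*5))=616/375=1.64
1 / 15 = 0.07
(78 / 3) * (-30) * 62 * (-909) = 43959240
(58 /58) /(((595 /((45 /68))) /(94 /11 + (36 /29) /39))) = 160065 /16778762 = 0.01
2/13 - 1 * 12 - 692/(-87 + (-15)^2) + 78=54842/897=61.14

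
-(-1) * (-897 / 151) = -897 / 151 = -5.94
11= 11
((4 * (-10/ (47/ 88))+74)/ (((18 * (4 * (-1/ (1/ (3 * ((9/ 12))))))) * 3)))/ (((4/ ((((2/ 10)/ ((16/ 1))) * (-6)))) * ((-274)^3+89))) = 7/ 4176682034400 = 0.00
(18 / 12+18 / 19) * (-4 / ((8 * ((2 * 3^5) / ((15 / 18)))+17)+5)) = -465 / 222661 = -0.00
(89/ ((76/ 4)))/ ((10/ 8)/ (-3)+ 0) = -1068/ 95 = -11.24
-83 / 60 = -1.38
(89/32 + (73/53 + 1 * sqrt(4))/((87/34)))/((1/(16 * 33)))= 6656441/3074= 2165.40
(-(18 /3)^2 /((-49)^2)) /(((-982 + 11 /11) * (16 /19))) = 19 /1046836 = 0.00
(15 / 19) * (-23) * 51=-17595 / 19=-926.05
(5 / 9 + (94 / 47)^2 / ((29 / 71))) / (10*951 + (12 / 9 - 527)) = 2701 / 2344911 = 0.00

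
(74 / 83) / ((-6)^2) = 37 / 1494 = 0.02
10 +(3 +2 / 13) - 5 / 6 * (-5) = 1351 / 78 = 17.32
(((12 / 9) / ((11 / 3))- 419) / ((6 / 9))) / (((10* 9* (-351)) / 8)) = 614 / 3861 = 0.16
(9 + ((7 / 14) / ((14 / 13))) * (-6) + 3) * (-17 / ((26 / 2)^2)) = -2193 / 2366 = -0.93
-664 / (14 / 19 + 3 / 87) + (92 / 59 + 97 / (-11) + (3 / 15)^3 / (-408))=-28733749969 / 33099000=-868.12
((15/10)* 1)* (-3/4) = -9/8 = -1.12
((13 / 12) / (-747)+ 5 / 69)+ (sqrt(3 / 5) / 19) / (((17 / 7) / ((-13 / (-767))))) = 7 * sqrt(15) / 95285+ 14641 / 206172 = 0.07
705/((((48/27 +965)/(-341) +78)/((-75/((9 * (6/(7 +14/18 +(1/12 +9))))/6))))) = -110549875/83884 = -1317.89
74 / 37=2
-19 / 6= -3.17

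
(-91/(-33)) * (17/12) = 1547/396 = 3.91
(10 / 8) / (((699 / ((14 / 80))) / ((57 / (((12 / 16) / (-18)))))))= -399 / 932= -0.43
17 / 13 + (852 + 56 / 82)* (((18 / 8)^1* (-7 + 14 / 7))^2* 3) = 172561072 / 533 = 323754.36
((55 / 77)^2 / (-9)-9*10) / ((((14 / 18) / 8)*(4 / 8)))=-635440 / 343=-1852.59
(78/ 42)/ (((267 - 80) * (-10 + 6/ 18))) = -39/ 37961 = -0.00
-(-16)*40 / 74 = 320 / 37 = 8.65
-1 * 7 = -7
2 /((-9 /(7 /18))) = -7 /81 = -0.09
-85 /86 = -0.99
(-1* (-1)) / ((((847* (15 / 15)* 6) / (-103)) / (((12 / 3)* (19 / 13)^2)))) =-74366 / 429429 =-0.17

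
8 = 8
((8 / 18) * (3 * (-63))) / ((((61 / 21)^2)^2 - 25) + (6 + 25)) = -16336404 / 15012727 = -1.09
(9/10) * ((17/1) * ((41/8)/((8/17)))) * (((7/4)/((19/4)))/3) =248829/12160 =20.46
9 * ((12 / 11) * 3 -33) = -2943 / 11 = -267.55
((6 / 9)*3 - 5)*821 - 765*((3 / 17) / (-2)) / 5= -4899 / 2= -2449.50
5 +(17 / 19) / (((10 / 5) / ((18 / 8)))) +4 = 1521 / 152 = 10.01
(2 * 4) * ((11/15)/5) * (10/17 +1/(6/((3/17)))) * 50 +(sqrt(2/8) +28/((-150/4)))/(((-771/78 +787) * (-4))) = 3733892177/103045500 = 36.24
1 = 1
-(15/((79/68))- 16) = 244/79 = 3.09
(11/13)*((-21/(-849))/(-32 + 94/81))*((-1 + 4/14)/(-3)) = -1485/9190142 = -0.00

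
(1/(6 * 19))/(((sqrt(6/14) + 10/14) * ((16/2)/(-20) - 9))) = -175/21432 + 35 * sqrt(21)/21432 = -0.00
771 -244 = 527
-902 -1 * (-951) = 49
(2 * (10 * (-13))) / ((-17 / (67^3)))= 78198380 / 17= 4599904.71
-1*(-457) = 457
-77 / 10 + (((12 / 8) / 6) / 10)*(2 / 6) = -923 / 120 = -7.69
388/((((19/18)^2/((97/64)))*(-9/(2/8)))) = -84681/5776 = -14.66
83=83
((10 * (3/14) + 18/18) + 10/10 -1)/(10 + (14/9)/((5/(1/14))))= 90/287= 0.31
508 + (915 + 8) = 1431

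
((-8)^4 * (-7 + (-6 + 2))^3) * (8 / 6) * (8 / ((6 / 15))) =-436142080 / 3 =-145380693.33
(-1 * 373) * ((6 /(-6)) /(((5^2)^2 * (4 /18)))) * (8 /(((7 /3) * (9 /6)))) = 26856 /4375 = 6.14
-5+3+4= 2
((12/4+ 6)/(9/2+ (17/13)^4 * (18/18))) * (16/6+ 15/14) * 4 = 53808924/2968637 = 18.13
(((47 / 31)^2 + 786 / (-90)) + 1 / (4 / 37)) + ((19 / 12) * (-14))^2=42741319 / 86490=494.18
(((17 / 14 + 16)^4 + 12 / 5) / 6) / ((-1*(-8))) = 1829.48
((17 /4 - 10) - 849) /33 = -3419 /132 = -25.90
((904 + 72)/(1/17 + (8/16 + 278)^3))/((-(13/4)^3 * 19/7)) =-59465728/122630405956227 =-0.00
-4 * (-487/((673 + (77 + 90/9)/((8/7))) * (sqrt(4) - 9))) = -15584/41951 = -0.37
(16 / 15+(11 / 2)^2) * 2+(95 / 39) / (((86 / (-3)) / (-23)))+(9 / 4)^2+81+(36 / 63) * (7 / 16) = 20244773 / 134160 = 150.90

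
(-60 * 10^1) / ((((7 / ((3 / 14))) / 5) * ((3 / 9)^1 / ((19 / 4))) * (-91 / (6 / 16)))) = 192375 / 35672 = 5.39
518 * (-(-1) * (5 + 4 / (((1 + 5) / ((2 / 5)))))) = 40922 / 15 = 2728.13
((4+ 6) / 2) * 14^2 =980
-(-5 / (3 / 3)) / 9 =5 / 9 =0.56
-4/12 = -1/3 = -0.33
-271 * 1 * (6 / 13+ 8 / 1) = -2293.08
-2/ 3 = -0.67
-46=-46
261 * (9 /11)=2349 /11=213.55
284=284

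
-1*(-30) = 30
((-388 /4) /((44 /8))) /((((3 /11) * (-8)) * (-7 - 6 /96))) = -388 /339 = -1.14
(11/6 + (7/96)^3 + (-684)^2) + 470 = 414346494295/884736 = 468327.83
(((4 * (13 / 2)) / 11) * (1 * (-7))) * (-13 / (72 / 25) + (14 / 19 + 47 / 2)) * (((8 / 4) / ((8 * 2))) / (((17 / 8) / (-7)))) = 17186897 / 127908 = 134.37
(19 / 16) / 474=19 / 7584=0.00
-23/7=-3.29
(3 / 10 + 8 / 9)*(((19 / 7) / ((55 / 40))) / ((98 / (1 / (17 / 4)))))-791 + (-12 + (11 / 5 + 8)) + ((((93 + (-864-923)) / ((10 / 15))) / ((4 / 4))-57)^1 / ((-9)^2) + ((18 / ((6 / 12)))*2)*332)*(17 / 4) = 100662.89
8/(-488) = -1/61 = -0.02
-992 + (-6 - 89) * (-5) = -517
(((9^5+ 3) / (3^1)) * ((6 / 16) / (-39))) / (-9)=21.03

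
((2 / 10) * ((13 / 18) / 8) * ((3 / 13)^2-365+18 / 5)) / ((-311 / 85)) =2595373 / 1455480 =1.78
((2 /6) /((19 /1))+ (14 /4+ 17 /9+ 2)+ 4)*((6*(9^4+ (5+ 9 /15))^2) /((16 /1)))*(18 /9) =4205300972989 /11400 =368886050.26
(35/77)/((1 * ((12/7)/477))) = 5565/44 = 126.48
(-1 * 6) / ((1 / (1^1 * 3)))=-18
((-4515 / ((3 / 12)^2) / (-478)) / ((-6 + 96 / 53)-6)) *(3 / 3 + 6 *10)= -1946266 / 2151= -904.82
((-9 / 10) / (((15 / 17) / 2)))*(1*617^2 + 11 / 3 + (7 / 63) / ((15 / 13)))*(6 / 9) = -1747379782 / 3375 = -517742.16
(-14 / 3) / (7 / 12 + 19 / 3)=-56 / 83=-0.67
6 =6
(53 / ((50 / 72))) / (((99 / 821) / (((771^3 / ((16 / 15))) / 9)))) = 6647539186881 / 220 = 30216087213.10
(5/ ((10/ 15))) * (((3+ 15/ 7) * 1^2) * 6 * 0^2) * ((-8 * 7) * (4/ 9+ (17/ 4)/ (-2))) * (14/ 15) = 0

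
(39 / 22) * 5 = 195 / 22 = 8.86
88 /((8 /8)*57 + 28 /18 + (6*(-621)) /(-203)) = 160776 /140515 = 1.14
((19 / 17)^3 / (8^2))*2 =6859 / 157216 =0.04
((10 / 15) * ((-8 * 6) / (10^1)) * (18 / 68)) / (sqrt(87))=-24 * sqrt(87) / 2465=-0.09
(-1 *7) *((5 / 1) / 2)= -35 / 2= -17.50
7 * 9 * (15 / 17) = 945 / 17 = 55.59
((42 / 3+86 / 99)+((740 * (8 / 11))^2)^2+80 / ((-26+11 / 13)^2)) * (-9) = -131335560629335421712 / 173949721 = -755020243058.25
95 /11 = 8.64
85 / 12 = 7.08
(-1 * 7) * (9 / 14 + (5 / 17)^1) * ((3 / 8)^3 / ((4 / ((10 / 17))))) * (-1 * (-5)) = -150525 / 591872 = -0.25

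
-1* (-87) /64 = 1.36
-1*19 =-19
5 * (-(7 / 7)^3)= -5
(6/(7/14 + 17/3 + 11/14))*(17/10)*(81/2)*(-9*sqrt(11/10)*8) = -780759*sqrt(110)/1825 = -4486.94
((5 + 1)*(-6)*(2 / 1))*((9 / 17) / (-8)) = 4.76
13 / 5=2.60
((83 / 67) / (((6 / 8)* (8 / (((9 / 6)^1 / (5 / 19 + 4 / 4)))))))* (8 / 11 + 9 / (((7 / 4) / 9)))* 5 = 7135925 / 123816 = 57.63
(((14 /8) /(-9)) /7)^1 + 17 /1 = 611 /36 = 16.97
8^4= 4096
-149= -149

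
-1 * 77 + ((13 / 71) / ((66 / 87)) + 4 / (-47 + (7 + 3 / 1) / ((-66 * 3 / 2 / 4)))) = -563295173 / 7330466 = -76.84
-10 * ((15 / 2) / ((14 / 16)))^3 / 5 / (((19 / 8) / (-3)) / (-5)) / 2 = -25920000 / 6517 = -3977.29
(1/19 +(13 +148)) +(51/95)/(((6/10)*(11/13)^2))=373133/2299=162.30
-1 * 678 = -678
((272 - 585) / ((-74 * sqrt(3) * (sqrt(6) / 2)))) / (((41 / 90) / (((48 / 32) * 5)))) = 70425 * sqrt(2) / 3034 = 32.83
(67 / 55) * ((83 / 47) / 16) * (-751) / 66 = -1.53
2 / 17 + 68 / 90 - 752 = -574612 / 765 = -751.13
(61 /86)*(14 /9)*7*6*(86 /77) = 1708 /33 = 51.76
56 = 56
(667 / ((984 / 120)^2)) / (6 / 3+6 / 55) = 31625 / 6724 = 4.70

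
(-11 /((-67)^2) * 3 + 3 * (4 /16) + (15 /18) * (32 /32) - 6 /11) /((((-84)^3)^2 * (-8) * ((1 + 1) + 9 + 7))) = -610637 /29975176229471649792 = -0.00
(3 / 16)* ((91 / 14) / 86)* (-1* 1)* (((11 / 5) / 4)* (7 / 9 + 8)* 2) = -11297 / 82560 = -0.14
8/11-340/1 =-3732/11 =-339.27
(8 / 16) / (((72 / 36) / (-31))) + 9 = 5 / 4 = 1.25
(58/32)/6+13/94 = 0.44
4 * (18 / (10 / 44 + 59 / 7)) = 11088 / 1333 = 8.32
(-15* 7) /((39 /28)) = -980 /13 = -75.38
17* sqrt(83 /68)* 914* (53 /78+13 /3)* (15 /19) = 893435* sqrt(1411) /494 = 67935.93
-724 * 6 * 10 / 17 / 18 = -141.96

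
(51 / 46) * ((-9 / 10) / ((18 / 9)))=-459 / 920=-0.50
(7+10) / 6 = 17 / 6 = 2.83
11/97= 0.11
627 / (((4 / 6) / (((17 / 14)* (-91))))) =-415701 / 4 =-103925.25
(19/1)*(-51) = -969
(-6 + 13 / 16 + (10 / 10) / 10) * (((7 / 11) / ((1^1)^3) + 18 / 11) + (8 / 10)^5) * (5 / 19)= -3307393 / 950000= -3.48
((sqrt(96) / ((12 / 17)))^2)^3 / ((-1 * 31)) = -193100552 / 837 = -230705.56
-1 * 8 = -8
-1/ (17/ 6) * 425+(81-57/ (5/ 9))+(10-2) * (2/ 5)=-842/ 5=-168.40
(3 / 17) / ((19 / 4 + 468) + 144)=12 / 41939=0.00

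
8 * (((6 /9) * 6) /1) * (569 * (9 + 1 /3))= 509824 /3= 169941.33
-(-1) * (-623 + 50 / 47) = -29231 / 47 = -621.94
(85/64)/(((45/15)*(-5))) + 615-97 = 99439/192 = 517.91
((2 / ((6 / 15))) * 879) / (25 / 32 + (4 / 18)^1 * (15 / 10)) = 421920 / 107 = 3943.18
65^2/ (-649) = -4225/ 649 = -6.51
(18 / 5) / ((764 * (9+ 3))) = 3 / 7640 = 0.00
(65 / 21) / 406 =65 / 8526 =0.01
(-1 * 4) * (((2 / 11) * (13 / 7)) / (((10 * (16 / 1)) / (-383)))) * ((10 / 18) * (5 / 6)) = 24895 / 16632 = 1.50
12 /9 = 1.33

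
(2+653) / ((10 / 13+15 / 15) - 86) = -7.78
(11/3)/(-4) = -11/12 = -0.92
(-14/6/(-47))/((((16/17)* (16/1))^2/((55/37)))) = 111265/341901312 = 0.00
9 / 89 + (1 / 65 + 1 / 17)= 17243 / 98345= 0.18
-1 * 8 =-8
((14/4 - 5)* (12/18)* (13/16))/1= -13/16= -0.81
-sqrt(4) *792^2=-1254528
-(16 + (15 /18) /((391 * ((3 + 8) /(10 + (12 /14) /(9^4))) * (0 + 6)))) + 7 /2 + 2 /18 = -14683596737 /1185192162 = -12.39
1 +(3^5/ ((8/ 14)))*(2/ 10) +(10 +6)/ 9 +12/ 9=16049/ 180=89.16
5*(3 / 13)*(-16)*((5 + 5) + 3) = -240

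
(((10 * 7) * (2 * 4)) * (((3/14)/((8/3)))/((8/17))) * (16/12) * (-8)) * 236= -240720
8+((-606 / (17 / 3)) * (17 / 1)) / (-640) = 3469 / 320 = 10.84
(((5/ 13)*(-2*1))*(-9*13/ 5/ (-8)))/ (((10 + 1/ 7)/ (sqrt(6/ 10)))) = -63*sqrt(15)/ 1420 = -0.17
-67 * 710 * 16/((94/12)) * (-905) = 4132881600/47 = 87933651.06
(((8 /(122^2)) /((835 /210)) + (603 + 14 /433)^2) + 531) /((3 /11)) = 466723330871558992 /349520931069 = 1335322.98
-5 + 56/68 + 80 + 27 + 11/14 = 24659/238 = 103.61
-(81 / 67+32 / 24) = -511 / 201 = -2.54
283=283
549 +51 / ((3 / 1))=566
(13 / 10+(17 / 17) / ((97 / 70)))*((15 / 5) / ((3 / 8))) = 7844 / 485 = 16.17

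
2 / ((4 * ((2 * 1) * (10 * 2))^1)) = 0.01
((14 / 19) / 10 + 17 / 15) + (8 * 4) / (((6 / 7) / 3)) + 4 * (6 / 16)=65383 / 570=114.71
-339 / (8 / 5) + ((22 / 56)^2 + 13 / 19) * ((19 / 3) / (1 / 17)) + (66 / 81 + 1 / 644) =-58801021 / 486864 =-120.78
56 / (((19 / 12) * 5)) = 7.07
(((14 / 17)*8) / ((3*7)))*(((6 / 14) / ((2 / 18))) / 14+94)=73912 / 2499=29.58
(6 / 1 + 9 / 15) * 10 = 66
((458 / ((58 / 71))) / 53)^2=264355081 / 2362369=111.90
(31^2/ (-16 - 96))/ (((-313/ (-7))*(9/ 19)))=-18259/ 45072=-0.41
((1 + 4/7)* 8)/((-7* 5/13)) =-4.67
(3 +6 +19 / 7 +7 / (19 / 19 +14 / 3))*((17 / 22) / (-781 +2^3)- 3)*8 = -314579740 / 1011857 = -310.89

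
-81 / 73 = -1.11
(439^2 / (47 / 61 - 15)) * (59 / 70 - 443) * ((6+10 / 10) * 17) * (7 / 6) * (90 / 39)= 6185609254827 / 3224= 1918613292.44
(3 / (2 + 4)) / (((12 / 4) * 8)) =1 / 48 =0.02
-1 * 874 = -874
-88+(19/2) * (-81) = -1715/2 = -857.50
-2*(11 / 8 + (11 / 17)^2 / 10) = -2.83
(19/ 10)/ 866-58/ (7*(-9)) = 503477/ 545580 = 0.92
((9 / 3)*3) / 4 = 9 / 4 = 2.25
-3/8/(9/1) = -1/24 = -0.04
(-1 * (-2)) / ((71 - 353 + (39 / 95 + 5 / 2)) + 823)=380 / 103343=0.00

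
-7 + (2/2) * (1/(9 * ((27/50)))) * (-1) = -1751/243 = -7.21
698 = 698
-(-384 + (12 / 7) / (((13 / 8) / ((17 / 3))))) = 34400 / 91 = 378.02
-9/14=-0.64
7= 7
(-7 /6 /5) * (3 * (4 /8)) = -7 /20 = -0.35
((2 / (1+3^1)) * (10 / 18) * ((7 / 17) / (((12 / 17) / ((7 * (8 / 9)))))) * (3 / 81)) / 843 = 0.00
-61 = -61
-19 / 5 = -3.80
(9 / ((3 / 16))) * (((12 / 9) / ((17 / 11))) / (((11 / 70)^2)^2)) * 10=15366400000 / 22627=679117.87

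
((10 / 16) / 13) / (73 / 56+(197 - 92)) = 0.00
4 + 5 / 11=49 / 11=4.45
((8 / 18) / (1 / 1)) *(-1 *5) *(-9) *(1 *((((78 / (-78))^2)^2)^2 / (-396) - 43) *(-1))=85145 / 99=860.05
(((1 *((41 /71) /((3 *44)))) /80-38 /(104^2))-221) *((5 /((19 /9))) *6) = -3140.58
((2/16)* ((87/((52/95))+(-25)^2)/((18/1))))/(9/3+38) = 40765/307008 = 0.13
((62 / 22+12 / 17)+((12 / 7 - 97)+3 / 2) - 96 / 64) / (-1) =120116 / 1309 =91.76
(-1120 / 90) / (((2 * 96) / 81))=-21 / 4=-5.25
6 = 6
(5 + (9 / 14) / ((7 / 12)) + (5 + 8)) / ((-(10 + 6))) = -117 / 98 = -1.19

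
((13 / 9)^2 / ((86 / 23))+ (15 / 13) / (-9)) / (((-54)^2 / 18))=38921 / 14670396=0.00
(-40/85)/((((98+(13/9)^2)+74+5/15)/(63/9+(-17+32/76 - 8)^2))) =-8934948/5418971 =-1.65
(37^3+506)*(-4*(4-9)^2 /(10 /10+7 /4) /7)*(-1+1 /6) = 17053000 /77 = 221467.53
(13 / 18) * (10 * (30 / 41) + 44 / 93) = 193076 / 34317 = 5.63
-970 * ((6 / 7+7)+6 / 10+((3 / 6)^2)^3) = -8218.58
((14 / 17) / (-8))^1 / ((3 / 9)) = -21 / 68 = -0.31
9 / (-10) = -9 / 10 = -0.90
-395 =-395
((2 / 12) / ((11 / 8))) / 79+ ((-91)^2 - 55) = 8226.00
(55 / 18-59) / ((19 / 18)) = -53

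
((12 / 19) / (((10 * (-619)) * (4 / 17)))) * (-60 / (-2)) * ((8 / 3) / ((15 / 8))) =-1088 / 58805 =-0.02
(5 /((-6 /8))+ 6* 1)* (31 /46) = -31 /69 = -0.45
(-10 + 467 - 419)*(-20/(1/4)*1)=-3040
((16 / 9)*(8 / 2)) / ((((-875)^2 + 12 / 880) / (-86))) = -0.00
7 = 7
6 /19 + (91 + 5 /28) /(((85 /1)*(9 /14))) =19229 /9690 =1.98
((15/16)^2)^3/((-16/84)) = -239203125/67108864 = -3.56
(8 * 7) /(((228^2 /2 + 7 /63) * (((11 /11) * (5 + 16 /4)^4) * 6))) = 28 /511602723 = 0.00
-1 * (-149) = 149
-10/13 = -0.77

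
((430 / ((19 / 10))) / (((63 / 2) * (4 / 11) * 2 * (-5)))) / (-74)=2365 / 88578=0.03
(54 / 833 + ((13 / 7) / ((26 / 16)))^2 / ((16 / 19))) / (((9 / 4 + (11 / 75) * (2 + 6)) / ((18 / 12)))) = 605700 / 855491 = 0.71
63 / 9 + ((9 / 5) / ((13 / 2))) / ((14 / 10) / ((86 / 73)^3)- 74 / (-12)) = 6131759891 / 871058981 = 7.04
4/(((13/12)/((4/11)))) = 192/143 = 1.34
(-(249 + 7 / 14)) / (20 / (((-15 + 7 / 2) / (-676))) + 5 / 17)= -195109 / 919590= -0.21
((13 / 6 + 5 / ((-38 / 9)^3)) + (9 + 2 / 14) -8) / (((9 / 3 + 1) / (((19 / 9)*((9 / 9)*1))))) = 3737059 / 2183328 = 1.71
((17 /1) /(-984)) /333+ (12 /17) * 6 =23592095 /5570424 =4.24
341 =341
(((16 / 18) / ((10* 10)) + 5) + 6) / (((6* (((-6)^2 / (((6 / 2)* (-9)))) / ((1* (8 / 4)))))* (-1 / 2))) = 2477 / 450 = 5.50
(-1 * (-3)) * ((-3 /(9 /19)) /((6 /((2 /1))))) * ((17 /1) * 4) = -1292 /3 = -430.67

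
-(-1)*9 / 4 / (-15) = -3 / 20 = -0.15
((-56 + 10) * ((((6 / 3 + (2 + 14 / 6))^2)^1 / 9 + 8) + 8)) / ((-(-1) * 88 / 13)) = -495443 / 3564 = -139.01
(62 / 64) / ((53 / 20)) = 155 / 424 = 0.37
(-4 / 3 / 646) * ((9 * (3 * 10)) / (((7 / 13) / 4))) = -9360 / 2261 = -4.14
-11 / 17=-0.65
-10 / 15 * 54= -36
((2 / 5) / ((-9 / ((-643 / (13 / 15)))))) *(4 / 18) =2572 / 351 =7.33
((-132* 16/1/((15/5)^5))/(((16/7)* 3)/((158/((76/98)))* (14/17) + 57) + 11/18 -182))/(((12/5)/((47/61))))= 42041199200/2732551210341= 0.02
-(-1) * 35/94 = 35/94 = 0.37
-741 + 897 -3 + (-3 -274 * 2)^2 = 303754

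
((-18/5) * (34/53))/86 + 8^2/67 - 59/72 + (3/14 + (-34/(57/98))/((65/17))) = -1422337185167/95042230920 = -14.97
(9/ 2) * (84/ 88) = 189/ 44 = 4.30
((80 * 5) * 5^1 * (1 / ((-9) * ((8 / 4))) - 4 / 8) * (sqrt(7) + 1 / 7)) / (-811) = 10000 / 51093 + 10000 * sqrt(7) / 7299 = 3.82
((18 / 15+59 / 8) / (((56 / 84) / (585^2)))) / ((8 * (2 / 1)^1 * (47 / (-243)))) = -17114466915 / 12032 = -1422412.48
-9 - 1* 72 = -81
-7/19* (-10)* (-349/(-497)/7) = 3490/9443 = 0.37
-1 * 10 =-10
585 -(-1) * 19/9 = 5284/9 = 587.11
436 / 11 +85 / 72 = 32327 / 792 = 40.82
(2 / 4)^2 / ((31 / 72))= 18 / 31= 0.58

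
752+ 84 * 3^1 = 1004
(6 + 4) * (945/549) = 1050/61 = 17.21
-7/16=-0.44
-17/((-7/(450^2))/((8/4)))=6885000/7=983571.43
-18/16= -1.12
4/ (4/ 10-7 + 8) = 20/ 7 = 2.86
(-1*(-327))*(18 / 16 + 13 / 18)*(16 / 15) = 28994 / 45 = 644.31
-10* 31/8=-155/4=-38.75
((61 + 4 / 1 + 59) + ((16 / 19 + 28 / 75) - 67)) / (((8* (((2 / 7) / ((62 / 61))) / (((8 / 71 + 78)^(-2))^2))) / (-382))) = -87373459988257499 / 328945653044609851200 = -0.00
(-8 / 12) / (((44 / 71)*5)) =-71 / 330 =-0.22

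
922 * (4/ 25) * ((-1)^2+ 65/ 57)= 449936/ 1425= 315.74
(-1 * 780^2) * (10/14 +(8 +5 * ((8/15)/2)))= -42790800/7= -6112971.43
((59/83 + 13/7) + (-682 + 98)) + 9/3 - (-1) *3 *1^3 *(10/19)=-6367881/11039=-576.85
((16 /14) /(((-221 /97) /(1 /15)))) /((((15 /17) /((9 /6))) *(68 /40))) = -776 /23205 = -0.03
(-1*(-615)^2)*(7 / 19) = -2647575 / 19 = -139346.05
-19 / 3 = -6.33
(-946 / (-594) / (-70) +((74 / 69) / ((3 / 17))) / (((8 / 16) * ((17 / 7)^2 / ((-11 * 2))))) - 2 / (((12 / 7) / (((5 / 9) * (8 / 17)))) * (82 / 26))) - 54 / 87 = -4498542493 / 97628790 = -46.08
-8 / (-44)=0.18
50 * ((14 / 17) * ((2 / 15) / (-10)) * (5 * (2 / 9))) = -280 / 459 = -0.61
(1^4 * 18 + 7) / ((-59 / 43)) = -1075 / 59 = -18.22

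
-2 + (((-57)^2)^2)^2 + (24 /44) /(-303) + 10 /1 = 123797793551441997 /1111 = 111429157112009.00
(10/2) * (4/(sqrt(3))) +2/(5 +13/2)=4/23 +20 * sqrt(3)/3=11.72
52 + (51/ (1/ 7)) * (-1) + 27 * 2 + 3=-248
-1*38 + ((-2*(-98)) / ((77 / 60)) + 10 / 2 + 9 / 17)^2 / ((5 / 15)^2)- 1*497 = 7863535109 / 34969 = 224871.60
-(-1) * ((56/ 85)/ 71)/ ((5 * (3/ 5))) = 56/ 18105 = 0.00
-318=-318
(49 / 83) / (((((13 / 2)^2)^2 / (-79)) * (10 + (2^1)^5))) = -4424 / 7111689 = -0.00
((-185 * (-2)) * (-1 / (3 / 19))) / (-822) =3515 / 1233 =2.85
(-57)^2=3249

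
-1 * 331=-331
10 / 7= 1.43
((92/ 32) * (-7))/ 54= -0.37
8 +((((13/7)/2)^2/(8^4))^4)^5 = 98948763956492251671935825660255386082598295198088289794315066850572120641140421284824363208846314161796185878655695009/12368595494561531458991978207531923260324786899761036224289383356321515080097404079592478970364549160519355715263922176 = 8.00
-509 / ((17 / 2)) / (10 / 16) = -8144 / 85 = -95.81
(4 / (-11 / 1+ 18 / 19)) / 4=-19 / 191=-0.10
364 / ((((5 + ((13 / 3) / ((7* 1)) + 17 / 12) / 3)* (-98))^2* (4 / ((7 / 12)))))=13 / 75843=0.00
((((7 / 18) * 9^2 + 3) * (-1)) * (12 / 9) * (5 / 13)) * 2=-460 / 13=-35.38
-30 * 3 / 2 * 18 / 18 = -45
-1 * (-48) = 48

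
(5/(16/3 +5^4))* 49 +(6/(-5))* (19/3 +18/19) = -299941/35929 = -8.35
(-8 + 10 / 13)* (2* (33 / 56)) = -8.52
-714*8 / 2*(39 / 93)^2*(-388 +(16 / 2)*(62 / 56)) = 182998608 / 961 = 190425.19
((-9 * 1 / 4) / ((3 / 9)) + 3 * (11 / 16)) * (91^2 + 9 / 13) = -4037325 / 104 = -38820.43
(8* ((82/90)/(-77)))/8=-41/3465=-0.01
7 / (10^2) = 7 / 100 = 0.07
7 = 7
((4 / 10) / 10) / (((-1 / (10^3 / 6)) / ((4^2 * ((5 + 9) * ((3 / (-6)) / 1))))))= 2240 / 3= 746.67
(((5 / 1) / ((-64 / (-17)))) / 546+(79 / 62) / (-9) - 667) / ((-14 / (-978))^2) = -57603277935895 / 17693312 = -3255652.64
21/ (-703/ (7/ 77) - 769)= -7/ 2834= -0.00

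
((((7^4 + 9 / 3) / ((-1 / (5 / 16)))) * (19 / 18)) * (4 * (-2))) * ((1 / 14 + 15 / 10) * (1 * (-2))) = -1256090 / 63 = -19937.94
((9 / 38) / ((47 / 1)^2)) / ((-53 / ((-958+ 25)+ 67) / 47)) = 3897 / 47329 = 0.08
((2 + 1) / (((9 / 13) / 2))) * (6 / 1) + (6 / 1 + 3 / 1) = 61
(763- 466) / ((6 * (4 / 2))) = 24.75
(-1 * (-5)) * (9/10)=4.50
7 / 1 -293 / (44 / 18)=-2483 / 22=-112.86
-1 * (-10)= 10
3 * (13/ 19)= 39/ 19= 2.05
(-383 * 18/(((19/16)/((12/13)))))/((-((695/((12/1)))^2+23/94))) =8958449664/5607846257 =1.60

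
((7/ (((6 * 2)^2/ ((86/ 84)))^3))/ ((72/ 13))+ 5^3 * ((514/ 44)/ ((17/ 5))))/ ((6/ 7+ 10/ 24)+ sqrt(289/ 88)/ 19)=7059012142723341797159/ 20819251812913053696-3472214531590428823 * sqrt(22)/ 641489551658385408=313.67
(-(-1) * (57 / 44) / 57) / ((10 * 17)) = 0.00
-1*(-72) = 72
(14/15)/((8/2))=7/30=0.23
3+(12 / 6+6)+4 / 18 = 101 / 9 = 11.22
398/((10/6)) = 1194/5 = 238.80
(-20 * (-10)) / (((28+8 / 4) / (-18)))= -120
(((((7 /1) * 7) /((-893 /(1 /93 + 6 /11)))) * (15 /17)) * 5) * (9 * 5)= -31366125 /5176721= -6.06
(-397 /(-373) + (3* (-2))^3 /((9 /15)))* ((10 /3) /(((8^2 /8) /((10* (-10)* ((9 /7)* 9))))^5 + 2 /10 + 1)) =-330347851533544921875 /331327423969738813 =-997.04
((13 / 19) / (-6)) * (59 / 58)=-767 / 6612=-0.12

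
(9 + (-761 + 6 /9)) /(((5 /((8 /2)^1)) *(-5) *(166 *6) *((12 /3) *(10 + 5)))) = 1127 /560250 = 0.00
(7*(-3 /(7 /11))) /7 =-33 /7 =-4.71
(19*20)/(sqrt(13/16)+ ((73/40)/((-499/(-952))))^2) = 2856171769235288000/90613207704469251 - 58901423100950000*sqrt(13)/90613207704469251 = 29.18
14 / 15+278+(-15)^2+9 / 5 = 7586 / 15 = 505.73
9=9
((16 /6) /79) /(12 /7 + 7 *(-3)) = -56 /31995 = -0.00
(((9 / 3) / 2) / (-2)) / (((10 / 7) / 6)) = -63 / 20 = -3.15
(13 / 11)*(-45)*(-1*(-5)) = -2925 / 11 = -265.91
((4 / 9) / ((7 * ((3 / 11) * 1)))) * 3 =44 / 63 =0.70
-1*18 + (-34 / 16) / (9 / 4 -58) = -8011 / 446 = -17.96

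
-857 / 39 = -21.97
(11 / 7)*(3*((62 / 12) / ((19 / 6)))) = 1023 / 133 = 7.69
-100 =-100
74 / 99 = 0.75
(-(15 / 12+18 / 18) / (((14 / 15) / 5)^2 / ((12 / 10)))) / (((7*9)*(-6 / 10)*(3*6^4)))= 625 / 1185408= 0.00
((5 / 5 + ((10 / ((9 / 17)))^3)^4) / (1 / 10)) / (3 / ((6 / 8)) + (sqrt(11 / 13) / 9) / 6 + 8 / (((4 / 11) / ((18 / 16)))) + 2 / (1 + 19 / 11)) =2679712717914564042406410090711400 / 3829902620596500411 - 1165244474459522564859072962000*sqrt(143) / 34469123585368503699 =699277430256669.08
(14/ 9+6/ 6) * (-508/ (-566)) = 2.29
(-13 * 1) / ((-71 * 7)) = 13 / 497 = 0.03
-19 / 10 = -1.90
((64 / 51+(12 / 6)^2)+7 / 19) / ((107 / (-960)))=-1743680 / 34561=-50.45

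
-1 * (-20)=20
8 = 8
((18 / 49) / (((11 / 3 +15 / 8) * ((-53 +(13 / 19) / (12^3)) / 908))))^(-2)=356228094947643961 / 459437739998183424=0.78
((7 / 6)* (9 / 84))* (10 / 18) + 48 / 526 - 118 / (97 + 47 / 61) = -9846073 / 9411192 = -1.05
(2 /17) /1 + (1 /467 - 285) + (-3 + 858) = 4526181 /7939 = 570.12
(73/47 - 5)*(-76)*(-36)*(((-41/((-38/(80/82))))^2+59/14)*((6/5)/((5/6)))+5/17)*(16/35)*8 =-25521112682496/92983625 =-274468.89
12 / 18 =0.67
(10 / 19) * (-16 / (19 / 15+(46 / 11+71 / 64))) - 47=-63530743 / 1315769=-48.28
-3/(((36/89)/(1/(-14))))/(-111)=-0.00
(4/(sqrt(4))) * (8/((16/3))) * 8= 24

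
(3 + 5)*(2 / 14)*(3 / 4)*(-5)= -30 / 7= -4.29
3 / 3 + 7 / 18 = 25 / 18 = 1.39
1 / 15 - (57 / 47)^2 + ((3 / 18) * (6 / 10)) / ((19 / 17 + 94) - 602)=-801941743 / 571048590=-1.40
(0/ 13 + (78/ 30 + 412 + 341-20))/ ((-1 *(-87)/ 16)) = 19616/ 145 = 135.28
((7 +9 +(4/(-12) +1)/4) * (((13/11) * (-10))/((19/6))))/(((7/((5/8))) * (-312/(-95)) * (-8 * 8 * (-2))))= -12125/946176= -0.01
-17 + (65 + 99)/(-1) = -181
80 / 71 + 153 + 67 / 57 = 155.30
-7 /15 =-0.47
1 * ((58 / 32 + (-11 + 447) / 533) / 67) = 22433 / 571376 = 0.04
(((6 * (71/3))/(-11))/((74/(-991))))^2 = 4950670321/165649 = 29886.51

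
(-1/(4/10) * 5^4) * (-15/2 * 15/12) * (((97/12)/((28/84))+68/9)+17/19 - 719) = -36674140625/3648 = -10053218.37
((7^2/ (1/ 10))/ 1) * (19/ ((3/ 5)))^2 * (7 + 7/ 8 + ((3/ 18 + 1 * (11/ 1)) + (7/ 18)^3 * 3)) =20651907500/ 2187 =9443030.41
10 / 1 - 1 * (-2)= 12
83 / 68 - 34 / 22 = -243 / 748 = -0.32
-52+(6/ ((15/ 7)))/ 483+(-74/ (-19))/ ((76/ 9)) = -12836351/ 249090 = -51.53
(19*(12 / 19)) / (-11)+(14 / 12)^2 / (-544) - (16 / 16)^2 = -450971 / 215424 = -2.09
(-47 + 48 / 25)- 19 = -1602 / 25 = -64.08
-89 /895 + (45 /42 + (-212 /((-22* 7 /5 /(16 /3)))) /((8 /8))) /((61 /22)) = 15508216 /1146495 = 13.53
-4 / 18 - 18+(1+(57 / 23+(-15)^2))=43523 / 207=210.26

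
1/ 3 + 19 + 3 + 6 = 85/ 3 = 28.33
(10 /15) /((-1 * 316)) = -1 /474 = -0.00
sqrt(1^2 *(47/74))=sqrt(3478)/74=0.80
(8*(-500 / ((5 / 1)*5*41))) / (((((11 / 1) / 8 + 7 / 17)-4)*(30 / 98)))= 30464 / 5289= 5.76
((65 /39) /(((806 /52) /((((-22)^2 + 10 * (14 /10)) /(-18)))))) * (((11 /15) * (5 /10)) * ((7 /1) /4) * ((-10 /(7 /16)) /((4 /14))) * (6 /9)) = 255640 /2511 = 101.81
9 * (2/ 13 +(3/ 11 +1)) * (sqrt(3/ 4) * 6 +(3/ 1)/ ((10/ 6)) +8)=5508 * sqrt(3)/ 143 +89964/ 715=192.54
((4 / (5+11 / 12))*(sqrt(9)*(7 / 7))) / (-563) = -144 / 39973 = -0.00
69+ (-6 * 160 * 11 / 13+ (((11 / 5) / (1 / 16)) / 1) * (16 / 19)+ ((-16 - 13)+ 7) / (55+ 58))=-99622771 / 139555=-713.86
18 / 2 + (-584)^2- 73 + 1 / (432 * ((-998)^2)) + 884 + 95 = 147141137037889 / 430273728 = 341971.00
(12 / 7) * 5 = 60 / 7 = 8.57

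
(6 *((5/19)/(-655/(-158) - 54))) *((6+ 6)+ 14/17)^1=-1033320/2544271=-0.41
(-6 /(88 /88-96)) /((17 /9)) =54 /1615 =0.03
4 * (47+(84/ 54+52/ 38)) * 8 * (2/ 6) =273184/ 513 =532.52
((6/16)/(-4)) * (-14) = 1.31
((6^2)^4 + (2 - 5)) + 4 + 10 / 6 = 1679618.67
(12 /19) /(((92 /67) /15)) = 3015 /437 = 6.90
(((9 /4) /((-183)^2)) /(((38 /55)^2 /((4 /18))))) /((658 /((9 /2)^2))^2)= 2205225 /74443816305152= 0.00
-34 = -34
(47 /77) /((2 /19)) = 893 /154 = 5.80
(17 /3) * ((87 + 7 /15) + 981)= 272459 /45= 6054.64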